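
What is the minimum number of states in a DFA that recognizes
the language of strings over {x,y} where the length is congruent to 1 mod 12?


States track (length) mod 12.
Need 12 states: one per remainder 0..11; accept = remainder 1.

12


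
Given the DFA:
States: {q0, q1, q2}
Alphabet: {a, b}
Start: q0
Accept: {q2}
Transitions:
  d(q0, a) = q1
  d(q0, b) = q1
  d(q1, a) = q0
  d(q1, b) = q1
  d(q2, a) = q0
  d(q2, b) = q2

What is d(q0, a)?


Looking up transition d(q0, a)

q1


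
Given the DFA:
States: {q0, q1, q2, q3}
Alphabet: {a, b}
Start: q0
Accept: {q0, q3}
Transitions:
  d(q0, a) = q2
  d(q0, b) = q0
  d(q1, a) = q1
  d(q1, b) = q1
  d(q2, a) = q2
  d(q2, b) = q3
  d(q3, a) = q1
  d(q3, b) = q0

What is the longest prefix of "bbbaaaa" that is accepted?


Run the DFA, marking each prefix where the state is accepting:
  "" -> q0 [accept]
  "b" -> q0 [accept]
  "bb" -> q0 [accept]
  "bbb" -> q0 [accept]
  "bbba" -> q2 [reject]
  "bbbaa" -> q2 [reject]
  "bbbaaa" -> q2 [reject]
  "bbbaaaa" -> q2 [reject]

"bbb"


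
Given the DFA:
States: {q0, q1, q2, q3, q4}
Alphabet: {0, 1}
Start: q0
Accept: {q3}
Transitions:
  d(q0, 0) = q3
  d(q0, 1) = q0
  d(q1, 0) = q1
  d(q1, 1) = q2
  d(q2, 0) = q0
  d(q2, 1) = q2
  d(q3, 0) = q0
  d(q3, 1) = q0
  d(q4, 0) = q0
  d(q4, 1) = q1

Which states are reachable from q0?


BFS from q0:
  layer 0: {q0}
  layer 1: {q3}

{q0, q3}


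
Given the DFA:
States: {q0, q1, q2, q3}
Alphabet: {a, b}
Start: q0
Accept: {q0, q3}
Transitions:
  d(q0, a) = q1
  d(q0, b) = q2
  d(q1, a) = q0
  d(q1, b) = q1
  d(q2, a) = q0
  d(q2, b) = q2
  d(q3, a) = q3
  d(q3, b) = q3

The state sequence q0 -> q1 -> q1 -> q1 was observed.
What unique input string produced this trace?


Trace back each transition to find the symbol:
  q0 --[a]--> q1
  q1 --[b]--> q1
  q1 --[b]--> q1

"abb"


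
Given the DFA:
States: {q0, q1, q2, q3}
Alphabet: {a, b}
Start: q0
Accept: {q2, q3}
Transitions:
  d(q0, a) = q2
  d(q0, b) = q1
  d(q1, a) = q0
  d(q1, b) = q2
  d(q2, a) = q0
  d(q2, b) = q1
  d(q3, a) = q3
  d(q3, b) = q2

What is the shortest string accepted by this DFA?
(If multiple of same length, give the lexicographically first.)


BFS by string length (lex-first path to each state shown):
  len 0: q0<-""
  len 1: q1<-"b", q2<-"a"
Found accept state at length 1.

"a"


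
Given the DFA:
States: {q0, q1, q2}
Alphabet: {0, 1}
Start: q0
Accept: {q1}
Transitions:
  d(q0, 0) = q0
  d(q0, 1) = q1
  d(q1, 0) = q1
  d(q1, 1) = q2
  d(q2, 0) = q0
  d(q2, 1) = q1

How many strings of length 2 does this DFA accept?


Enumerating all length-2 strings:
  "00" -> q0 [reject]
  "01" -> q1 [accept]
  "10" -> q1 [accept]
  "11" -> q2 [reject]

2 out of 4


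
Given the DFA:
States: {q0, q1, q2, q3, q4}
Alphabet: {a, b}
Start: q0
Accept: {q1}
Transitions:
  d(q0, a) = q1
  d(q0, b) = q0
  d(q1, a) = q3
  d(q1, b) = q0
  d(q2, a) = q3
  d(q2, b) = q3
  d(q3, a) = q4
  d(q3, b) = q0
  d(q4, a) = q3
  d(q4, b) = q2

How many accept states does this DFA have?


Accept states listed: {q1}
Counting: q1(1)

1


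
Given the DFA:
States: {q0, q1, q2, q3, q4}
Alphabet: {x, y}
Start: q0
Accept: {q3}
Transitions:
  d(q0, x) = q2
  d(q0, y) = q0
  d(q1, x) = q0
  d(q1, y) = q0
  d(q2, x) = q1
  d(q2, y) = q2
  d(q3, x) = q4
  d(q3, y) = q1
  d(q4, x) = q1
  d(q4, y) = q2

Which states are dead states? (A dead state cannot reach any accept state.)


Forward reachability from each state:
  q0 -> reaches {q0, q1, q2}, no accept state (dead)
  q1 -> reaches {q0, q1, q2}, no accept state (dead)
  q2 -> reaches {q0, q1, q2}, no accept state (dead)
  q3 -> reaches accept state q3 (live)
  q4 -> reaches {q0, q1, q2, q4}, no accept state (dead)

{q0, q1, q2, q4}


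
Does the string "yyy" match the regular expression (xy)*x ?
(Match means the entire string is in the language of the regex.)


|string| = 3; first = 'y'; last = 'y'

No, "yyy" does not match (xy)*x


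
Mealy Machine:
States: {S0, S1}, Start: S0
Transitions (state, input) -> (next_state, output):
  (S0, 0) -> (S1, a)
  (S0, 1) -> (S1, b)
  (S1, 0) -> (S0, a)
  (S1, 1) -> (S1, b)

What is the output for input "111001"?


Step-by-step:
  (S0, 1) -> (S1, b)
  (S1, 1) -> (S1, b)
  (S1, 1) -> (S1, b)
  (S1, 0) -> (S0, a)
  (S0, 0) -> (S1, a)
  (S1, 1) -> (S1, b)

"bbbaab"


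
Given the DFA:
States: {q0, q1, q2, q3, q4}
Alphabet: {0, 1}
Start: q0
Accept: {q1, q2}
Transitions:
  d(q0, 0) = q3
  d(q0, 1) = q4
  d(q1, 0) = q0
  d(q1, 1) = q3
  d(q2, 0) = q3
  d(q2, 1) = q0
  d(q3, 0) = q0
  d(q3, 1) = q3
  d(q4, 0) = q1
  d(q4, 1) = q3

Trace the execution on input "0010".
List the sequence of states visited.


Input: 0010
d(q0, 0) = q3
d(q3, 0) = q0
d(q0, 1) = q4
d(q4, 0) = q1


q0 -> q3 -> q0 -> q4 -> q1


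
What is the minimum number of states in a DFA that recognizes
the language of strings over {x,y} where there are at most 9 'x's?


States: count = 0, 1, ..., 9 (all accepting; 10 states), plus a dead state for count > 9.
Total: 10 + 1 = 11.

11


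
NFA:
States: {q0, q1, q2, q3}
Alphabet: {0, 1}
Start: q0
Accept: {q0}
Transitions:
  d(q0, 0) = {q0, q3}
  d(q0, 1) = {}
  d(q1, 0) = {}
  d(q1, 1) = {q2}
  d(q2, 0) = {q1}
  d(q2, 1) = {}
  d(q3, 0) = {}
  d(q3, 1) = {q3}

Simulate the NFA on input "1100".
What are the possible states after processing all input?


Start: {q0}
  --1--> {}
  --1--> {}
  --0--> {}
  --0--> {}

{} (empty set, no valid transitions)


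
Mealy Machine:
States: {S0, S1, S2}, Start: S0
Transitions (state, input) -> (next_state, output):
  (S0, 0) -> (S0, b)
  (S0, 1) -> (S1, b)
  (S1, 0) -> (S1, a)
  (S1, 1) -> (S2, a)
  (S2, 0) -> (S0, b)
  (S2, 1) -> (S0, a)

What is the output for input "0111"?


Step-by-step:
  (S0, 0) -> (S0, b)
  (S0, 1) -> (S1, b)
  (S1, 1) -> (S2, a)
  (S2, 1) -> (S0, a)

"bbaa"


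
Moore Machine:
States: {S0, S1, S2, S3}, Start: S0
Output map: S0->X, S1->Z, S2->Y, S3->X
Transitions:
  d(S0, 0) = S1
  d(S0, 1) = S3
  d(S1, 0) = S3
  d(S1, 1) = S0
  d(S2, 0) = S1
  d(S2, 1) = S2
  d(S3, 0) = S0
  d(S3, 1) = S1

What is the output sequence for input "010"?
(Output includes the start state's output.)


Start: S0 (output X)
  --0--> S1 (output Z)
  --1--> S0 (output X)
  --0--> S1 (output Z)

"XZXZ"


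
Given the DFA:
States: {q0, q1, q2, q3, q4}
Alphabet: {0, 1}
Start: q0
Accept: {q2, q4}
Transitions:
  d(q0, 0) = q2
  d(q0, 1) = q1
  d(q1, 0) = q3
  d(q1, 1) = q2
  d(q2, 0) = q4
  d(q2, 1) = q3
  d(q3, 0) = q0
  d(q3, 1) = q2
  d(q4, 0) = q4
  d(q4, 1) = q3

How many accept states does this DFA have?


Accept states listed: {q2, q4}
Counting: q2(1) q4(2)

2


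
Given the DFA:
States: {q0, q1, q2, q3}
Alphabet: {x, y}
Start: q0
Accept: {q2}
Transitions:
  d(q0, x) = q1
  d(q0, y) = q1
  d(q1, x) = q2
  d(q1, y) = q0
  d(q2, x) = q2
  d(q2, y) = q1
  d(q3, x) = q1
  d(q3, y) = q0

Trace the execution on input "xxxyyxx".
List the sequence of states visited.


Input: xxxyyxx
d(q0, x) = q1
d(q1, x) = q2
d(q2, x) = q2
d(q2, y) = q1
d(q1, y) = q0
d(q0, x) = q1
d(q1, x) = q2


q0 -> q1 -> q2 -> q2 -> q1 -> q0 -> q1 -> q2


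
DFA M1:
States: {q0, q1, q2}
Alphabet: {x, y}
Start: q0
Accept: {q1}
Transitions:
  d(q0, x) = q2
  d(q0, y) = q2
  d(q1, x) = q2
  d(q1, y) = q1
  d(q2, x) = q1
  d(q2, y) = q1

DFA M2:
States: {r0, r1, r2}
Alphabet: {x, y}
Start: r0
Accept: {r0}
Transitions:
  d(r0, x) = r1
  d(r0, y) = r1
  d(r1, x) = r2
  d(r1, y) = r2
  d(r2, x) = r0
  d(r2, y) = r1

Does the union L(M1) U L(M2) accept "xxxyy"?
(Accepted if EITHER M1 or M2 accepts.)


M1: final=q1 accepted=True
M2: final=r2 accepted=False

Yes, union accepts


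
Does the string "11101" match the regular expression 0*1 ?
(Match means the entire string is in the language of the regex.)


|string| = 5; first = '1'; last = '1'

No, "11101" does not match 0*1


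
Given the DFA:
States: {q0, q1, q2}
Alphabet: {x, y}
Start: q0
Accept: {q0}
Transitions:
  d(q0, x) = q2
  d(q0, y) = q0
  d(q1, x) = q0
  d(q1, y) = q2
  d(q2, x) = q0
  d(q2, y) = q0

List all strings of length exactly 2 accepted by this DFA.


All strings of length 2: 4 total
Accepted: 3

"xx", "xy", "yy"


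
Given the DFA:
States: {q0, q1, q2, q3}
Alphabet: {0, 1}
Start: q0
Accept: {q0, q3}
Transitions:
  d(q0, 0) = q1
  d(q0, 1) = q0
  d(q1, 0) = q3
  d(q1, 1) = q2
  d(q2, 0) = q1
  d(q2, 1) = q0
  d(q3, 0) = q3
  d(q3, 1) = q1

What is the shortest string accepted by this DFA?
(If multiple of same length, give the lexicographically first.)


BFS by string length (lex-first path to each state shown):
  len 0: q0<-""
Found accept state at length 0.

"" (empty string)


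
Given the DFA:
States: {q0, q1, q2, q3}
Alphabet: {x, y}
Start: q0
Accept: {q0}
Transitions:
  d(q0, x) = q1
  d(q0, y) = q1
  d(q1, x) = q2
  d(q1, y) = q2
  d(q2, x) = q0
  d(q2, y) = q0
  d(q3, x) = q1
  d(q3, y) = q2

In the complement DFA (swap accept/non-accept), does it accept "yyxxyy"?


Trace: q0 -> q1 -> q2 -> q0 -> q1 -> q2 -> q0
Final: q0
Original accept: {q0}
Complement: q0 is in original accept

No, complement rejects (original accepts)


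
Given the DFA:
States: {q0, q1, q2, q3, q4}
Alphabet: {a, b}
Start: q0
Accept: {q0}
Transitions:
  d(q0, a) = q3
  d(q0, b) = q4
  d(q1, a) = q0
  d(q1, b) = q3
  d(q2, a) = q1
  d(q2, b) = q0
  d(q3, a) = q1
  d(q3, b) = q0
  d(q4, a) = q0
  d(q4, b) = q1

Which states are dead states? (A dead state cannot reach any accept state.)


Forward reachability from each state:
  q0 -> reaches accept state q0 (live)
  q1 -> reaches accept state q0 (live)
  q2 -> reaches accept state q0 (live)
  q3 -> reaches accept state q0 (live)
  q4 -> reaches accept state q0 (live)

None (all states can reach an accept state)


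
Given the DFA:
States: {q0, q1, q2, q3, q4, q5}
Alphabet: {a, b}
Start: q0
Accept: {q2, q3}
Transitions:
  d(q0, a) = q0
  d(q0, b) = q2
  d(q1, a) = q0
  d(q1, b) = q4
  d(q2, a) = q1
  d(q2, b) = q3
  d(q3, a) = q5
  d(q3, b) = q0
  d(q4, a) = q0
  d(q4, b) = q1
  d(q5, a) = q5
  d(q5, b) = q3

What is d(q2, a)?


Looking up transition d(q2, a)

q1


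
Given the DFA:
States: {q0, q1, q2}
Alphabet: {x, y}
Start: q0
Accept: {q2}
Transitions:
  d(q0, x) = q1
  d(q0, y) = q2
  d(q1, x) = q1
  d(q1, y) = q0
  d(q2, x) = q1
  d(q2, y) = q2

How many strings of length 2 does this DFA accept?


Enumerating all length-2 strings:
  "xx" -> q1 [reject]
  "xy" -> q0 [reject]
  "yx" -> q1 [reject]
  "yy" -> q2 [accept]

1 out of 4


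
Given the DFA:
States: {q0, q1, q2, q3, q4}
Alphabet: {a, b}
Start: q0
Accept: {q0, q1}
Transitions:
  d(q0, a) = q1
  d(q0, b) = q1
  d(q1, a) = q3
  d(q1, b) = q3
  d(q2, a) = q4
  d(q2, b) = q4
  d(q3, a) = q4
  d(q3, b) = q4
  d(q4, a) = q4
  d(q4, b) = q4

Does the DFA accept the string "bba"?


Trace: q0 -> q1 -> q3 -> q4
Final state: q4
Accept states: {q0, q1}

No, rejected (final state q4 is not an accept state)


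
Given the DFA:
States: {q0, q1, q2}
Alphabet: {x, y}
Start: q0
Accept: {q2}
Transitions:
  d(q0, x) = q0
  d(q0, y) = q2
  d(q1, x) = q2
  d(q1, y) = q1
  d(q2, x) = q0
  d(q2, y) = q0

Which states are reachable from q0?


BFS from q0:
  layer 0: {q0}
  layer 1: {q2}

{q0, q2}


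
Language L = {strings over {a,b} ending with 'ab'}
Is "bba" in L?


last two symbols = 'ba'

No, "bba" is not in L


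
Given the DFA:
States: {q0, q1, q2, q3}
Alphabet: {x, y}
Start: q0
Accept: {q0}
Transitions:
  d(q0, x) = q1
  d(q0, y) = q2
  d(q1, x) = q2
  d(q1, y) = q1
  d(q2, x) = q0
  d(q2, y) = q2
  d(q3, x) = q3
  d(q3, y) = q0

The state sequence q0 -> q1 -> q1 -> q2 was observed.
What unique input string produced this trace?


Trace back each transition to find the symbol:
  q0 --[x]--> q1
  q1 --[y]--> q1
  q1 --[x]--> q2

"xyx"


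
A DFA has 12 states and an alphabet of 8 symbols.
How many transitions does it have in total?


Each state has exactly one transition per symbol.
12 * 8 = 96

96


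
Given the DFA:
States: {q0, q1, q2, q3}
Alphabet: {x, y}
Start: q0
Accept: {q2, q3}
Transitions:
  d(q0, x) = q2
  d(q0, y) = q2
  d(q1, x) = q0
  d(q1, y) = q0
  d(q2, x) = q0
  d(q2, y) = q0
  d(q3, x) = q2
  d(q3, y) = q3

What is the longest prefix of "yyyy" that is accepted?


Run the DFA, marking each prefix where the state is accepting:
  "" -> q0 [reject]
  "y" -> q2 [accept]
  "yy" -> q0 [reject]
  "yyy" -> q2 [accept]
  "yyyy" -> q0 [reject]

"yyy"


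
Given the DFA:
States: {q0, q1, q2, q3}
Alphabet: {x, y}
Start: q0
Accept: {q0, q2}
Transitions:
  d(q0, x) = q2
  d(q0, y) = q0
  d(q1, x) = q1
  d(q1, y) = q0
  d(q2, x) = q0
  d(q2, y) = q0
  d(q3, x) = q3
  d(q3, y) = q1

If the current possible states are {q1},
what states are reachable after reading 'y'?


Apply transition on 'y' from each current state:
  d(q1, y) = q0

{q0}


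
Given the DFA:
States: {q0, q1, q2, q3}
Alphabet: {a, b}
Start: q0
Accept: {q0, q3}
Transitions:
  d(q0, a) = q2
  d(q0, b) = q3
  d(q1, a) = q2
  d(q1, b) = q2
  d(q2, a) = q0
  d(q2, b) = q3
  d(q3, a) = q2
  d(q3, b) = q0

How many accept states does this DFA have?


Accept states listed: {q0, q3}
Counting: q0(1) q3(2)

2


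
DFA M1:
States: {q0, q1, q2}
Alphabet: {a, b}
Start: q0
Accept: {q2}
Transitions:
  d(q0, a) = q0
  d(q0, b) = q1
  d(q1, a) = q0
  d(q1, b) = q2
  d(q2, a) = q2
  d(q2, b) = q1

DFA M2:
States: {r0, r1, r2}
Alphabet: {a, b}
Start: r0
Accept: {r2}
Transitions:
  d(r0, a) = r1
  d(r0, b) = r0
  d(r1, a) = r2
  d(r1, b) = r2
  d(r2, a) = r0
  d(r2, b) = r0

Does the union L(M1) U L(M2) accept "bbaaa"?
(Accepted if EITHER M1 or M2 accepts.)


M1: final=q2 accepted=True
M2: final=r0 accepted=False

Yes, union accepts


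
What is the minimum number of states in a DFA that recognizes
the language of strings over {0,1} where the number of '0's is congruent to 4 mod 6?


States track (count of '0') mod 6.
Need 6 states: one per remainder 0..5; accept = remainder 4.

6


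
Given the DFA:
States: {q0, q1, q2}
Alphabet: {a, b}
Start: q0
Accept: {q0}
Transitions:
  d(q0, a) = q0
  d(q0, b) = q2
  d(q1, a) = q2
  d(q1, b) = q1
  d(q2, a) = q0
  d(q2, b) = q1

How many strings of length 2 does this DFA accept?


Enumerating all length-2 strings:
  "aa" -> q0 [accept]
  "ab" -> q2 [reject]
  "ba" -> q0 [accept]
  "bb" -> q1 [reject]

2 out of 4


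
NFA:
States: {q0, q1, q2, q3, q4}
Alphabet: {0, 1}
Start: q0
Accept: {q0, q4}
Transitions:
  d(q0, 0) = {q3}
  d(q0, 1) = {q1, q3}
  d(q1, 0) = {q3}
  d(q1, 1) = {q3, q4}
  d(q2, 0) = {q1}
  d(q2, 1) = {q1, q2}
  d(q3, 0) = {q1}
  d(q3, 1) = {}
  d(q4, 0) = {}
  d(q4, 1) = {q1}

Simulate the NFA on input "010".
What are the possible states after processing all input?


Start: {q0}
  --0--> {q3}
  --1--> {}
  --0--> {}

{} (empty set, no valid transitions)


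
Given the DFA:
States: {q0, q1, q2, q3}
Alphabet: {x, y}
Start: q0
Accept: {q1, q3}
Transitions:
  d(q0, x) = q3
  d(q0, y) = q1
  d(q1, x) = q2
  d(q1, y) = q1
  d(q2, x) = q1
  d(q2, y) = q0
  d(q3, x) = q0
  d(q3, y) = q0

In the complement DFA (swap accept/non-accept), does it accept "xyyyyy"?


Trace: q0 -> q3 -> q0 -> q1 -> q1 -> q1 -> q1
Final: q1
Original accept: {q1, q3}
Complement: q1 is in original accept

No, complement rejects (original accepts)


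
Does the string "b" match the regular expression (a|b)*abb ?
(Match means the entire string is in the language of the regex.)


|string| = 1; first = 'b'; last = 'b'

No, "b" does not match (a|b)*abb


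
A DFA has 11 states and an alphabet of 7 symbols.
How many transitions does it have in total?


Each state has exactly one transition per symbol.
11 * 7 = 77

77


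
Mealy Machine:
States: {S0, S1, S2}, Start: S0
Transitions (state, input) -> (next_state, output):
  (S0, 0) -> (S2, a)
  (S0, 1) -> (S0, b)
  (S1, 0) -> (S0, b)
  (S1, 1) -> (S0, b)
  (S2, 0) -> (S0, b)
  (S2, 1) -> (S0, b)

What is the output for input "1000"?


Step-by-step:
  (S0, 1) -> (S0, b)
  (S0, 0) -> (S2, a)
  (S2, 0) -> (S0, b)
  (S0, 0) -> (S2, a)

"baba"


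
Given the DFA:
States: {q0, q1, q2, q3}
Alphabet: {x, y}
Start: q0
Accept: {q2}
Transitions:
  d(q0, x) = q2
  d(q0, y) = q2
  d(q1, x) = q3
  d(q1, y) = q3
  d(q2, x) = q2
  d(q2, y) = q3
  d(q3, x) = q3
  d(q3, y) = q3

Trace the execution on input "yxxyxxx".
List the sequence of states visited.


Input: yxxyxxx
d(q0, y) = q2
d(q2, x) = q2
d(q2, x) = q2
d(q2, y) = q3
d(q3, x) = q3
d(q3, x) = q3
d(q3, x) = q3


q0 -> q2 -> q2 -> q2 -> q3 -> q3 -> q3 -> q3


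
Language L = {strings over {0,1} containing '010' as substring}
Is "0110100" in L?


'010' occurs at index 3

Yes, "0110100" is in L


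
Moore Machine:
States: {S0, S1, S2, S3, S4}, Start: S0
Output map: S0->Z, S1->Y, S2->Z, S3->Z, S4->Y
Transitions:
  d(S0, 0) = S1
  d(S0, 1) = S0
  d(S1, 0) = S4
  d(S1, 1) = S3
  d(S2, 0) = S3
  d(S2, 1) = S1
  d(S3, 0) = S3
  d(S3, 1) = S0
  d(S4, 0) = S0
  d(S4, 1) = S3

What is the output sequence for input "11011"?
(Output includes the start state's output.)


Start: S0 (output Z)
  --1--> S0 (output Z)
  --1--> S0 (output Z)
  --0--> S1 (output Y)
  --1--> S3 (output Z)
  --1--> S0 (output Z)

"ZZZYZZ"


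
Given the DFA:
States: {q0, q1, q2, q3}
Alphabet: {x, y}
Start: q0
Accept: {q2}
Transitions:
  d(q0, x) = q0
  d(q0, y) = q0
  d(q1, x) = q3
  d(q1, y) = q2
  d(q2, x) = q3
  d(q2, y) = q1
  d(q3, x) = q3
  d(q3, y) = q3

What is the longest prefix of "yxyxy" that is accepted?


Run the DFA, marking each prefix where the state is accepting:
  "" -> q0 [reject]
  "y" -> q0 [reject]
  "yx" -> q0 [reject]
  "yxy" -> q0 [reject]
  "yxyx" -> q0 [reject]
  "yxyxy" -> q0 [reject]

No prefix is accepted


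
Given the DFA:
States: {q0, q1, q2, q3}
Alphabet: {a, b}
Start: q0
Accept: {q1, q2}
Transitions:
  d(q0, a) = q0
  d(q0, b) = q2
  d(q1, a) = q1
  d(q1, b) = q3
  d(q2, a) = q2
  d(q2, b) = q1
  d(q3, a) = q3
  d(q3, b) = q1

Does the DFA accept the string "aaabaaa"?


Trace: q0 -> q0 -> q0 -> q0 -> q2 -> q2 -> q2 -> q2
Final state: q2
Accept states: {q1, q2}

Yes, accepted (final state q2 is an accept state)


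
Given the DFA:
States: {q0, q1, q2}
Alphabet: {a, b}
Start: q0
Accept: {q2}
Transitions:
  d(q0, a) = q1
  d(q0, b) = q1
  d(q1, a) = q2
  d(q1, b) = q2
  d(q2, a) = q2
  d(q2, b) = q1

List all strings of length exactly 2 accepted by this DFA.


All strings of length 2: 4 total
Accepted: 4

"aa", "ab", "ba", "bb"


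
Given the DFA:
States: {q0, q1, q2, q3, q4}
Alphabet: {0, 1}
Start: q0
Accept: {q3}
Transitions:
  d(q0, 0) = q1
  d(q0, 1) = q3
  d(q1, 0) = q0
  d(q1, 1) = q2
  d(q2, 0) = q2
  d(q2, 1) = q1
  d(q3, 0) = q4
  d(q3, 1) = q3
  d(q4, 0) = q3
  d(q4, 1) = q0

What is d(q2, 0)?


Looking up transition d(q2, 0)

q2


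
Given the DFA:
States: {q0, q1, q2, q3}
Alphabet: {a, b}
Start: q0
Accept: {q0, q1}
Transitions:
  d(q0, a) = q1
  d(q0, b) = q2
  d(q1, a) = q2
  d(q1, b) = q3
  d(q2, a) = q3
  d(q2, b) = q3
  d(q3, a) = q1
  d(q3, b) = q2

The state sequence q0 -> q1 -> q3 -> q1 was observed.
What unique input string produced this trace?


Trace back each transition to find the symbol:
  q0 --[a]--> q1
  q1 --[b]--> q3
  q3 --[a]--> q1

"aba"


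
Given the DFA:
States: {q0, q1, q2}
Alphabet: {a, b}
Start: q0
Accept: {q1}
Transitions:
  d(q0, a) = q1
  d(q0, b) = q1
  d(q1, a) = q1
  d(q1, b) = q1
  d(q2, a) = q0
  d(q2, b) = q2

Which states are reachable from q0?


BFS from q0:
  layer 0: {q0}
  layer 1: {q1}

{q0, q1}


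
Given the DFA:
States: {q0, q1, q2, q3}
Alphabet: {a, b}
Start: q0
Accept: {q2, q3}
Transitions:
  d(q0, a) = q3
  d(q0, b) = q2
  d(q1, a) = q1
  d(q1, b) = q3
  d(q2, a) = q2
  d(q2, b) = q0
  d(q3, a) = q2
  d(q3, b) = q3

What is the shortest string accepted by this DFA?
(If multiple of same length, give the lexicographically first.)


BFS by string length (lex-first path to each state shown):
  len 0: q0<-""
  len 1: q2<-"b", q3<-"a"
Found accept state at length 1.

"a"


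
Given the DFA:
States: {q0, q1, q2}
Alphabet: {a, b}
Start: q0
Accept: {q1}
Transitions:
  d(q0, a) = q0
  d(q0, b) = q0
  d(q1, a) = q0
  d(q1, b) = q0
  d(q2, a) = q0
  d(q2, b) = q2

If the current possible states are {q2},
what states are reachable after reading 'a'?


Apply transition on 'a' from each current state:
  d(q2, a) = q0

{q0}


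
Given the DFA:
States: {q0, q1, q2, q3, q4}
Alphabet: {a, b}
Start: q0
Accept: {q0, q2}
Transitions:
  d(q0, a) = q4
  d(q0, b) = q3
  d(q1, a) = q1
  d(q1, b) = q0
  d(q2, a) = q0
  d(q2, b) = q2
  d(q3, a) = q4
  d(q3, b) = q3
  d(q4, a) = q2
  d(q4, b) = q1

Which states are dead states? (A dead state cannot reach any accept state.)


Forward reachability from each state:
  q0 -> reaches accept state q0 (live)
  q1 -> reaches accept state q0 (live)
  q2 -> reaches accept state q0 (live)
  q3 -> reaches accept state q0 (live)
  q4 -> reaches accept state q0 (live)

None (all states can reach an accept state)


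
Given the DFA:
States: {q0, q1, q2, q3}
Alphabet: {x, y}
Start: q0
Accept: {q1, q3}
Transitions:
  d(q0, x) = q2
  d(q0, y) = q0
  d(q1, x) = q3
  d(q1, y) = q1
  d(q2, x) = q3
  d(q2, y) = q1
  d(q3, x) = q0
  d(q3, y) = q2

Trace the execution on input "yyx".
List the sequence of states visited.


Input: yyx
d(q0, y) = q0
d(q0, y) = q0
d(q0, x) = q2


q0 -> q0 -> q0 -> q2


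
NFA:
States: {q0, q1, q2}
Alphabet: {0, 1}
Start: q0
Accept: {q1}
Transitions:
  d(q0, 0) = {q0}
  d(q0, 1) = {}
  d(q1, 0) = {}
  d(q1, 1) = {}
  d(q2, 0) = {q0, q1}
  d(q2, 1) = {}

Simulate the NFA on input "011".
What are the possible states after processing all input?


Start: {q0}
  --0--> {q0}
  --1--> {}
  --1--> {}

{} (empty set, no valid transitions)


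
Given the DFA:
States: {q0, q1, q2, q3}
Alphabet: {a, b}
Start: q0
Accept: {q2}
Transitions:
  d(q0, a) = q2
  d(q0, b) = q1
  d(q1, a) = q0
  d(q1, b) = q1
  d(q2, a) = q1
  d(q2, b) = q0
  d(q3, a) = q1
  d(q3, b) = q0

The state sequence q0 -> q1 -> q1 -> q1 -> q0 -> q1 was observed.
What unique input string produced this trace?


Trace back each transition to find the symbol:
  q0 --[b]--> q1
  q1 --[b]--> q1
  q1 --[b]--> q1
  q1 --[a]--> q0
  q0 --[b]--> q1

"bbbab"


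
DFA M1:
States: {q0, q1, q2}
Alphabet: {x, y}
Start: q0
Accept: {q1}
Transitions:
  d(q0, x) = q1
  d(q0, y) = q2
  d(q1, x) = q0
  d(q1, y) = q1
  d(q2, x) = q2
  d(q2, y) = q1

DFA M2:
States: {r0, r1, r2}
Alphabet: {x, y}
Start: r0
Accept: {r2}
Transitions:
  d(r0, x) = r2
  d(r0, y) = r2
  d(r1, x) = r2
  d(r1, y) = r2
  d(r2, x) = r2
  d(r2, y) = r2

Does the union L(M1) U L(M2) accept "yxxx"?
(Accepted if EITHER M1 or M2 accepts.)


M1: final=q2 accepted=False
M2: final=r2 accepted=True

Yes, union accepts


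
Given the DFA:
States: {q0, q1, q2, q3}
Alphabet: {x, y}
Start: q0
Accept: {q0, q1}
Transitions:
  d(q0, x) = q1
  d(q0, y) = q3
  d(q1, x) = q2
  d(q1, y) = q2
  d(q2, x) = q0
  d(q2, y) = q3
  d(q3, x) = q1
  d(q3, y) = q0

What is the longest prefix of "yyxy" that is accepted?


Run the DFA, marking each prefix where the state is accepting:
  "" -> q0 [accept]
  "y" -> q3 [reject]
  "yy" -> q0 [accept]
  "yyx" -> q1 [accept]
  "yyxy" -> q2 [reject]

"yyx"


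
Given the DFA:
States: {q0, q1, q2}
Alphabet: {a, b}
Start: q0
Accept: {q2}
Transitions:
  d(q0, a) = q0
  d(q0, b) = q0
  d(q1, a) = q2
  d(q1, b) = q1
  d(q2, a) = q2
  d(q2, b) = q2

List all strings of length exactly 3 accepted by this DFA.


All strings of length 3: 8 total
Accepted: 0

None


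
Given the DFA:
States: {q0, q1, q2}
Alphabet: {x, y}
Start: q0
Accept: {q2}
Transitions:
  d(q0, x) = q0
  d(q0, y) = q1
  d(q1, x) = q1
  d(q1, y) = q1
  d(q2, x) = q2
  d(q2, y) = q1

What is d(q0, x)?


Looking up transition d(q0, x)

q0


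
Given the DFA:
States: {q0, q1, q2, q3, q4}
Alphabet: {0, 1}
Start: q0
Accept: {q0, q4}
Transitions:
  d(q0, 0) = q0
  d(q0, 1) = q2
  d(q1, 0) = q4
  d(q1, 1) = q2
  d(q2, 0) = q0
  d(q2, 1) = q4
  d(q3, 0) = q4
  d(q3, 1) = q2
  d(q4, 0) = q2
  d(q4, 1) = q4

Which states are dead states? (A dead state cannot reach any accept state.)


Forward reachability from each state:
  q0 -> reaches accept state q0 (live)
  q1 -> reaches accept state q0 (live)
  q2 -> reaches accept state q0 (live)
  q3 -> reaches accept state q0 (live)
  q4 -> reaches accept state q0 (live)

None (all states can reach an accept state)


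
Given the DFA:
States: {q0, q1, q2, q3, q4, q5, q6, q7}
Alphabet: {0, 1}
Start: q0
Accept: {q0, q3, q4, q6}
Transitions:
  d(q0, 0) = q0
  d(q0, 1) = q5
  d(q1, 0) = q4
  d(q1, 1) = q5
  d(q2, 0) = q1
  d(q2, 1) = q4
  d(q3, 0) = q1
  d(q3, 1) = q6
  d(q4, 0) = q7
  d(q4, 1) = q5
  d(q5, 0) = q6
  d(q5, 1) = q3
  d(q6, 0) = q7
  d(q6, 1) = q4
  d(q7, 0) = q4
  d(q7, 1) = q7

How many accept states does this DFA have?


Accept states listed: {q0, q3, q4, q6}
Counting: q0(1) q3(2) q4(3) q6(4)

4


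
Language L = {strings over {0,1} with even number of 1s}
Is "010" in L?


count('1') = 1; 1 mod 2 = 1

No, "010" is not in L


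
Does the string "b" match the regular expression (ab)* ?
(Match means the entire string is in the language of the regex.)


|string| = 1; first = 'b'; last = 'b'

No, "b" does not match (ab)*


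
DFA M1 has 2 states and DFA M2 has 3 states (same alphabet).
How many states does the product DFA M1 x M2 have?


Product construction pairs every M1 state with every M2 state.
2 * 3 = 6

6


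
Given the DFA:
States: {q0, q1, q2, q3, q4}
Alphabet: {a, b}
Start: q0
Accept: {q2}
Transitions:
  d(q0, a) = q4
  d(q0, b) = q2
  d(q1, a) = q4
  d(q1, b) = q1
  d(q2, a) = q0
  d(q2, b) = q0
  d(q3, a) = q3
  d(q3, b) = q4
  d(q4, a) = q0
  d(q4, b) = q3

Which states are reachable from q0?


BFS from q0:
  layer 0: {q0}
  layer 1: {q2, q4}
  layer 2: {q3}

{q0, q2, q3, q4}


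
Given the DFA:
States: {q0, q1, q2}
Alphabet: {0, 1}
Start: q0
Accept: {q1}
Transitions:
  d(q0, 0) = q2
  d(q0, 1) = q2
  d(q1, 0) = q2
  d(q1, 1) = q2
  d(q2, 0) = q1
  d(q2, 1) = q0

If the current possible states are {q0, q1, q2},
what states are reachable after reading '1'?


Apply transition on '1' from each current state:
  d(q0, 1) = q2
  d(q1, 1) = q2
  d(q2, 1) = q0

{q0, q2}


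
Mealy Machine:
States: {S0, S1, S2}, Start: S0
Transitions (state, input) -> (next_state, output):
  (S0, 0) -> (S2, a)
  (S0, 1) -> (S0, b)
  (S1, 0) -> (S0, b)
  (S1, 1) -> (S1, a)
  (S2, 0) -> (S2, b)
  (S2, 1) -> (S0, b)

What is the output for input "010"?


Step-by-step:
  (S0, 0) -> (S2, a)
  (S2, 1) -> (S0, b)
  (S0, 0) -> (S2, a)

"aba"


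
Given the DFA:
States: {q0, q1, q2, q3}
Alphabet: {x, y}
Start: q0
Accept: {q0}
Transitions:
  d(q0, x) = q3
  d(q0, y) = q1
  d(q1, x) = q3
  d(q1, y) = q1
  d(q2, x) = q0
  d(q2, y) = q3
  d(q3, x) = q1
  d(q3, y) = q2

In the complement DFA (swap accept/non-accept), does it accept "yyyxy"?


Trace: q0 -> q1 -> q1 -> q1 -> q3 -> q2
Final: q2
Original accept: {q0}
Complement: q2 is not in original accept

Yes, complement accepts (original rejects)


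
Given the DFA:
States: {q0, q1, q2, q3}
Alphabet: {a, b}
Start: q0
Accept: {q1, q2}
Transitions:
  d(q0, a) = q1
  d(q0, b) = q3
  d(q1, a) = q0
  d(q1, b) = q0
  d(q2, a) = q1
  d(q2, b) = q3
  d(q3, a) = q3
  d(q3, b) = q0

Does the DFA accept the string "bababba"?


Trace: q0 -> q3 -> q3 -> q0 -> q1 -> q0 -> q3 -> q3
Final state: q3
Accept states: {q1, q2}

No, rejected (final state q3 is not an accept state)


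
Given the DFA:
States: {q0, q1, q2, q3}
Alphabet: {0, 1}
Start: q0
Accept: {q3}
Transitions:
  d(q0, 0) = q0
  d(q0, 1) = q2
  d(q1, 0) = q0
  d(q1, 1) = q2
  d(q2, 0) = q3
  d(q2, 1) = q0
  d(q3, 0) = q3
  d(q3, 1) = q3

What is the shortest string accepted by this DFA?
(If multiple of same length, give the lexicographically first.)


BFS by string length (lex-first path to each state shown):
  len 0: q0<-""
  len 1: q0<-"0", q2<-"1"
  len 2: q0<-"00", q2<-"01", q3<-"10"
Found accept state at length 2.

"10"


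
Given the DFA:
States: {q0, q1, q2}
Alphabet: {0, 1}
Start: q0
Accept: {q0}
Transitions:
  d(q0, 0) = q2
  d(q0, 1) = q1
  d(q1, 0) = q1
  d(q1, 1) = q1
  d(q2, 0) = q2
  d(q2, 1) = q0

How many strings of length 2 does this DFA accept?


Enumerating all length-2 strings:
  "00" -> q2 [reject]
  "01" -> q0 [accept]
  "10" -> q1 [reject]
  "11" -> q1 [reject]

1 out of 4


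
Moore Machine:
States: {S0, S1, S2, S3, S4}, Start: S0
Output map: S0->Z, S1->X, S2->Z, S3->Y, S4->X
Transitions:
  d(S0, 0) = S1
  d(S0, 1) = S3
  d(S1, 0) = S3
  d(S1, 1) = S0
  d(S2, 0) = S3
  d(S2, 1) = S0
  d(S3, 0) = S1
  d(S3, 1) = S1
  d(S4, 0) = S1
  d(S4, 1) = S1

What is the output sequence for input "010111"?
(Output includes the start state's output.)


Start: S0 (output Z)
  --0--> S1 (output X)
  --1--> S0 (output Z)
  --0--> S1 (output X)
  --1--> S0 (output Z)
  --1--> S3 (output Y)
  --1--> S1 (output X)

"ZXZXZYX"


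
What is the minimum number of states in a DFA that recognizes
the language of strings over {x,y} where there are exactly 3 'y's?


States: count = 0, 1, ..., 3 (that's 4 states), plus a dead state for count > 3.
Total: 4 + 1 = 5. Accept = count-3 state.

5


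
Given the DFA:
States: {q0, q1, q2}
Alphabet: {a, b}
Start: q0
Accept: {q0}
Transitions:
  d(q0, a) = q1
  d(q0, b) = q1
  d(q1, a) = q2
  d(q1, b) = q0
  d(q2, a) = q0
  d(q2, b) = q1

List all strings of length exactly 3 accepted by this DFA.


All strings of length 3: 8 total
Accepted: 2

"aaa", "baa"


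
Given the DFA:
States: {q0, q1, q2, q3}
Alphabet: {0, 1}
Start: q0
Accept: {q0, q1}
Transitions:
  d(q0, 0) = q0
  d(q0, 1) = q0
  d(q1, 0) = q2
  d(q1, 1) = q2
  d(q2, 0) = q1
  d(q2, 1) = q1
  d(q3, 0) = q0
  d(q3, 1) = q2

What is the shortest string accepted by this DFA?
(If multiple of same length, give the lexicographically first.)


BFS by string length (lex-first path to each state shown):
  len 0: q0<-""
Found accept state at length 0.

"" (empty string)


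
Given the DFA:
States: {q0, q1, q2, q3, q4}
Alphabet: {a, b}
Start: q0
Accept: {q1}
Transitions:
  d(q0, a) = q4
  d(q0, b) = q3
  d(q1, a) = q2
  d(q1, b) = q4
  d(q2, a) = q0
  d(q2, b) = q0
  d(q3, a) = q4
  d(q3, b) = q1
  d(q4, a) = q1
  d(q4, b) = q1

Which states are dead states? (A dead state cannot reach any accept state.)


Forward reachability from each state:
  q0 -> reaches accept state q1 (live)
  q1 -> reaches accept state q1 (live)
  q2 -> reaches accept state q1 (live)
  q3 -> reaches accept state q1 (live)
  q4 -> reaches accept state q1 (live)

None (all states can reach an accept state)


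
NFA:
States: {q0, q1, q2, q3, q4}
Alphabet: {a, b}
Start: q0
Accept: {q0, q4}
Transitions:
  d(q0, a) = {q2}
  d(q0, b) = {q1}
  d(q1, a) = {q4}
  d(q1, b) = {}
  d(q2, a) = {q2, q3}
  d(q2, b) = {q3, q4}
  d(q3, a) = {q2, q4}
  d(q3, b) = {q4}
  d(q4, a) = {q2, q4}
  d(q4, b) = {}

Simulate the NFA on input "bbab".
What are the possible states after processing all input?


Start: {q0}
  --b--> {q1}
  --b--> {}
  --a--> {}
  --b--> {}

{} (empty set, no valid transitions)


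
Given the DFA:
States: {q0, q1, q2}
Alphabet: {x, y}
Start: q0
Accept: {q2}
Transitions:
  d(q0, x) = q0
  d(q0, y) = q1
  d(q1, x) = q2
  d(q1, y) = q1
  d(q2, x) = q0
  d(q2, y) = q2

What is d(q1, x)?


Looking up transition d(q1, x)

q2


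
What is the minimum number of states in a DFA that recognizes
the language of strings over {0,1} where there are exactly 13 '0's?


States: count = 0, 1, ..., 13 (that's 14 states), plus a dead state for count > 13.
Total: 14 + 1 = 15. Accept = count-13 state.

15


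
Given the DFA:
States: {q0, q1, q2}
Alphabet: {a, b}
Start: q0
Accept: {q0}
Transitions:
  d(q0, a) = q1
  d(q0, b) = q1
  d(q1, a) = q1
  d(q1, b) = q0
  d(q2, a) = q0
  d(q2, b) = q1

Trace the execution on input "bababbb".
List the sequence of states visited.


Input: bababbb
d(q0, b) = q1
d(q1, a) = q1
d(q1, b) = q0
d(q0, a) = q1
d(q1, b) = q0
d(q0, b) = q1
d(q1, b) = q0


q0 -> q1 -> q1 -> q0 -> q1 -> q0 -> q1 -> q0


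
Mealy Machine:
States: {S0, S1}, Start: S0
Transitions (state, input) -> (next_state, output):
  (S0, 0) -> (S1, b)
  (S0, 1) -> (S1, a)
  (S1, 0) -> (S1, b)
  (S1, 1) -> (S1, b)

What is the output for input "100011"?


Step-by-step:
  (S0, 1) -> (S1, a)
  (S1, 0) -> (S1, b)
  (S1, 0) -> (S1, b)
  (S1, 0) -> (S1, b)
  (S1, 1) -> (S1, b)
  (S1, 1) -> (S1, b)

"abbbbb"


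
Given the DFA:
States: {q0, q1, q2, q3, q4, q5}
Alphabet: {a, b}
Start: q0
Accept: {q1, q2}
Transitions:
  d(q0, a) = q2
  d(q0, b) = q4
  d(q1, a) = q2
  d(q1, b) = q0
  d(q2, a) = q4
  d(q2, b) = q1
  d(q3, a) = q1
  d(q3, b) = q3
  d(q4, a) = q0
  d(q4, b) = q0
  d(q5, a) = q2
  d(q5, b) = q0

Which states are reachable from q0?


BFS from q0:
  layer 0: {q0}
  layer 1: {q2, q4}
  layer 2: {q1}

{q0, q1, q2, q4}


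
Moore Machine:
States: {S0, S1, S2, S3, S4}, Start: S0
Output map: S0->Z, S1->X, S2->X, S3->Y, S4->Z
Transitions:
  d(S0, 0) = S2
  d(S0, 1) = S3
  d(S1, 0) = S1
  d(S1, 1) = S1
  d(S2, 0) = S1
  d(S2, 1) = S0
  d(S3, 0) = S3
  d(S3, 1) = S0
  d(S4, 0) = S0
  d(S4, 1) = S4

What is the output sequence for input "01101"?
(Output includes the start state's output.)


Start: S0 (output Z)
  --0--> S2 (output X)
  --1--> S0 (output Z)
  --1--> S3 (output Y)
  --0--> S3 (output Y)
  --1--> S0 (output Z)

"ZXZYYZ"


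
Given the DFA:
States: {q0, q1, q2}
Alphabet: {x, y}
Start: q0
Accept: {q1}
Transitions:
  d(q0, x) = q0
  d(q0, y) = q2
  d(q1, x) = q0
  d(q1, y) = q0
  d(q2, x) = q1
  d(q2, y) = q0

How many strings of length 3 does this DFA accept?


Enumerating all length-3 strings:
  "xxx" -> q0 [reject]
  "xxy" -> q2 [reject]
  "xyx" -> q1 [accept]
  "xyy" -> q0 [reject]
  "yxx" -> q0 [reject]
  "yxy" -> q0 [reject]
  "yyx" -> q0 [reject]
  "yyy" -> q2 [reject]

1 out of 8


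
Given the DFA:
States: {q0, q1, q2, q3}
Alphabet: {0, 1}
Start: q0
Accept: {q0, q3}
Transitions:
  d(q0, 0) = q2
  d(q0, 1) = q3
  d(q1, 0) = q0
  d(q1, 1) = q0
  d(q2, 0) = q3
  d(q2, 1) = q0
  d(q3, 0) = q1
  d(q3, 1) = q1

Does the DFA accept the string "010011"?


Trace: q0 -> q2 -> q0 -> q2 -> q3 -> q1 -> q0
Final state: q0
Accept states: {q0, q3}

Yes, accepted (final state q0 is an accept state)


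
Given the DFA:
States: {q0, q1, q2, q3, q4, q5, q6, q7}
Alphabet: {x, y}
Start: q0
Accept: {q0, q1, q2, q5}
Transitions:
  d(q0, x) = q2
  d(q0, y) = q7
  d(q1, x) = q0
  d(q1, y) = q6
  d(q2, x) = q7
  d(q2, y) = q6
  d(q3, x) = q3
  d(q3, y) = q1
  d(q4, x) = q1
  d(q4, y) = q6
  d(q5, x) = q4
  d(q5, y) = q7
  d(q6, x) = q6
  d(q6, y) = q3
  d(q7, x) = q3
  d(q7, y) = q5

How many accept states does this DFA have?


Accept states listed: {q0, q1, q2, q5}
Counting: q0(1) q1(2) q2(3) q5(4)

4


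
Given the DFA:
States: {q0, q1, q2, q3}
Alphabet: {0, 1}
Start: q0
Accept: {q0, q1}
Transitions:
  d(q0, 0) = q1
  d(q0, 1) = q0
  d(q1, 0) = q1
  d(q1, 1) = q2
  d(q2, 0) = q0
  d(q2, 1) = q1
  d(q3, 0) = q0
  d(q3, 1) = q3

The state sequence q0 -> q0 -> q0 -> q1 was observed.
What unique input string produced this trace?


Trace back each transition to find the symbol:
  q0 --[1]--> q0
  q0 --[1]--> q0
  q0 --[0]--> q1

"110"


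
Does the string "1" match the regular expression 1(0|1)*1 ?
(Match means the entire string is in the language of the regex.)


|string| = 1; first = '1'; last = '1'

No, "1" does not match 1(0|1)*1


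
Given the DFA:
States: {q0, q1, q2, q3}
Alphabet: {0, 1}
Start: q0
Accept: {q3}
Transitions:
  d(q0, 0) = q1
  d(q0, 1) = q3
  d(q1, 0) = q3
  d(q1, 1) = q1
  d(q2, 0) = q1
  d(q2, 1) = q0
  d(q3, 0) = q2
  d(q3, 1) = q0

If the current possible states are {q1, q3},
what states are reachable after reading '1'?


Apply transition on '1' from each current state:
  d(q1, 1) = q1
  d(q3, 1) = q0

{q0, q1}


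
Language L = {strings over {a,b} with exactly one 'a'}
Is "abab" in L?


count('a') = 2

No, "abab" is not in L


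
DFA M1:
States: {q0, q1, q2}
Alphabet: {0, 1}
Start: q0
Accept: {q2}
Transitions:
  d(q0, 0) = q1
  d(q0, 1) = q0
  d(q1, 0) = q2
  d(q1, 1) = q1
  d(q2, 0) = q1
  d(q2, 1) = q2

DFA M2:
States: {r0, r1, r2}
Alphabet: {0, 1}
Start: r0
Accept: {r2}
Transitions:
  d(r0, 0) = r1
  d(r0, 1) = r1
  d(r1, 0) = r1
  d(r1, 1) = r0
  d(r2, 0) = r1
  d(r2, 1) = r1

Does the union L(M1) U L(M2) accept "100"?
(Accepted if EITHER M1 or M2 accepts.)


M1: final=q2 accepted=True
M2: final=r1 accepted=False

Yes, union accepts


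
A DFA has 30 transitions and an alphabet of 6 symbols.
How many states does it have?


Each state has exactly one transition per symbol.
states = transitions / |alphabet| = 30 / 6 = 5

5


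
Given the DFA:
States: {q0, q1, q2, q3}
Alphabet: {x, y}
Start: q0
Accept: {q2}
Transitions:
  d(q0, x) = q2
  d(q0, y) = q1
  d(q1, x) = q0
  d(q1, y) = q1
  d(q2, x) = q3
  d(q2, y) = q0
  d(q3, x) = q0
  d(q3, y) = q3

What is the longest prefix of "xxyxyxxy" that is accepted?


Run the DFA, marking each prefix where the state is accepting:
  "" -> q0 [reject]
  "x" -> q2 [accept]
  "xx" -> q3 [reject]
  "xxy" -> q3 [reject]
  "xxyx" -> q0 [reject]
  "xxyxy" -> q1 [reject]
  "xxyxyx" -> q0 [reject]
  "xxyxyxx" -> q2 [accept]
  "xxyxyxxy" -> q0 [reject]

"xxyxyxx"


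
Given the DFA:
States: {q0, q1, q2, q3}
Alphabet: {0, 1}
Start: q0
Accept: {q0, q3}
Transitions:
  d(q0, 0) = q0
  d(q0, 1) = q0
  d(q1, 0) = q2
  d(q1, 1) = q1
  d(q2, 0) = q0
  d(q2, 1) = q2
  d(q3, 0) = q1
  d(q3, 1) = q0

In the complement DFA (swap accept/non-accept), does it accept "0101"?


Trace: q0 -> q0 -> q0 -> q0 -> q0
Final: q0
Original accept: {q0, q3}
Complement: q0 is in original accept

No, complement rejects (original accepts)


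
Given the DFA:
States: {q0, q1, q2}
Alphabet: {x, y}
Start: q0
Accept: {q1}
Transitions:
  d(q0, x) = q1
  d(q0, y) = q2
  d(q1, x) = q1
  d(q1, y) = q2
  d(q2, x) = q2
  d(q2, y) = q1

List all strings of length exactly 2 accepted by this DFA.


All strings of length 2: 4 total
Accepted: 2

"xx", "yy"


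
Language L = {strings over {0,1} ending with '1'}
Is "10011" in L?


last symbol = '1'

Yes, "10011" is in L


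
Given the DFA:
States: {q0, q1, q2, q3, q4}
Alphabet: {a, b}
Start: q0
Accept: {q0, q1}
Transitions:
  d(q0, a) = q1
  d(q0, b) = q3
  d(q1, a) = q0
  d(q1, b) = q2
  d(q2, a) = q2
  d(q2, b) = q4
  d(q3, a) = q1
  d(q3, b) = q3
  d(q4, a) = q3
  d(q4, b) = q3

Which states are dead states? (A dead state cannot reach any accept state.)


Forward reachability from each state:
  q0 -> reaches accept state q0 (live)
  q1 -> reaches accept state q0 (live)
  q2 -> reaches accept state q0 (live)
  q3 -> reaches accept state q0 (live)
  q4 -> reaches accept state q0 (live)

None (all states can reach an accept state)


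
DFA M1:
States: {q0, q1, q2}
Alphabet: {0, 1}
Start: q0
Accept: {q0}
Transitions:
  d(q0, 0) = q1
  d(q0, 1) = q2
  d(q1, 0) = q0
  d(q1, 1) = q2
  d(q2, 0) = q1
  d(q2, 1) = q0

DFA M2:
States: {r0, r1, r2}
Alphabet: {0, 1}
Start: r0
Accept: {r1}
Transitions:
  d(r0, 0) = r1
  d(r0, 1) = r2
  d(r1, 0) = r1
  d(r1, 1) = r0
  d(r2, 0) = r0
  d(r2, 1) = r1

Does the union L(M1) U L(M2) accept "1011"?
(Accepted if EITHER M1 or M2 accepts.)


M1: final=q0 accepted=True
M2: final=r1 accepted=True

Yes, union accepts


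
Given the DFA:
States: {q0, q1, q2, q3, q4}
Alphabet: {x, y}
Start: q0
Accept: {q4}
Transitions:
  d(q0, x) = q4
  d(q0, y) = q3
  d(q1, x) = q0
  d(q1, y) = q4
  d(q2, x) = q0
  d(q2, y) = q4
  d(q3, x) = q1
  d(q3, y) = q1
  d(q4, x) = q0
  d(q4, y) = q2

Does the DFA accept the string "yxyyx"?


Trace: q0 -> q3 -> q1 -> q4 -> q2 -> q0
Final state: q0
Accept states: {q4}

No, rejected (final state q0 is not an accept state)


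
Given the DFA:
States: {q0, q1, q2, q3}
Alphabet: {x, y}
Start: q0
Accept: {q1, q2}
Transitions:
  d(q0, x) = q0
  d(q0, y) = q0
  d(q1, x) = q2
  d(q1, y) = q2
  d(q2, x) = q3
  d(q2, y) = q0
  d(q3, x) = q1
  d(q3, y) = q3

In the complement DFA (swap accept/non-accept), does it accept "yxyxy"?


Trace: q0 -> q0 -> q0 -> q0 -> q0 -> q0
Final: q0
Original accept: {q1, q2}
Complement: q0 is not in original accept

Yes, complement accepts (original rejects)
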